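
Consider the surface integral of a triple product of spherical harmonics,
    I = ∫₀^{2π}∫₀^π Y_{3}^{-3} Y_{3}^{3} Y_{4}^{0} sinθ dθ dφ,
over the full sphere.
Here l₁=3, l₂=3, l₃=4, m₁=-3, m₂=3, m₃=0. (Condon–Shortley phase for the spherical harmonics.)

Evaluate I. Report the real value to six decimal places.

-0.076935

Checks pass: Σm=0; 10 even; l₃=4∈[0,6].
(2·3+1)(2·3+1)(2·4+1) = 441
Δ: 2! 4! 4! / 11! → 1/34650
sum: t=0:+1/72 t=1:−1/16 t=2:+1/72 = -5/144
3j²(3 3 4; 0 0 0) = Δ·Π!·Σ² = 2/77  (sign -1)
sum: t=2:+1/1152 = 1/1152
3j²(3 3 4; -3 3 0) = Δ·Π!·Σ² = 1/154  (sign +1)
combine: 4πI² = 441·2/77·1/154 = 9/121
take √, sign -1: I = -0.07693494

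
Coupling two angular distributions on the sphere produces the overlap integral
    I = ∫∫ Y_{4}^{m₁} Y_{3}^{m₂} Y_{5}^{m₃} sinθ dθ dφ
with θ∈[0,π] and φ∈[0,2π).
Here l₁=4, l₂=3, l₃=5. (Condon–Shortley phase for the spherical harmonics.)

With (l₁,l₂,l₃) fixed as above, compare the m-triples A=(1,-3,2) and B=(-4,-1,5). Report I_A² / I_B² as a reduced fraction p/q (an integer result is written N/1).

Same 4,3,5: normalisation and zero-m 3j drop out of the ratio.
A: Δ: 2! 6! 4! / 13! → 1/180180; sum: t=0:+1/1728 = 1/1728; 3j²(4 3 5; 1 -3 2) = Δ·Π!·Σ² = 25/858  (sign -1)
B: Δ: 2! 6! 4! / 13! → 1/180180; sum: t=2:+1/34560 = 1/34560; 3j²(4 3 5; -4 -1 5) = Δ·Π!·Σ² = 14/429  (sign +1)
I_A²/I_B² = (25/858)/(14/429) = 25/28

25/28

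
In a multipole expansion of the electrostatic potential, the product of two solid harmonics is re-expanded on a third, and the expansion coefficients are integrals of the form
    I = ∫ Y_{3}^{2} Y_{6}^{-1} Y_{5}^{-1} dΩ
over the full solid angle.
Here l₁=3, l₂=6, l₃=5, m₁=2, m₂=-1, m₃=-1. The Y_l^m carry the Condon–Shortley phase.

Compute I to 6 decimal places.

0.134828

m-sum 0 ✓  L=14 even ✓  3≤5≤9 ✓
Π(2lᵢ+1) = 7×13×11 = 1001
triangle coeff Δ(3,6,5) = 1/675675
Σ_t [1,3]: t=1:−1/8640 t=2:+1/2304 t=3:−1/8640 = 7/34560
(3j)²=7/429 [(3 6 5; 0 0 0)], sign=-1
Σ_t [0,1]: t=0:+1/17280 t=1:−1/6912 = -1/11520
(3j)²=2/143 [(3 6 5; 2 -1 -1)], sign=-1
⇒ 4πI² = 98/429
I = (+1)√(98/429/(4π)) = 0.13482780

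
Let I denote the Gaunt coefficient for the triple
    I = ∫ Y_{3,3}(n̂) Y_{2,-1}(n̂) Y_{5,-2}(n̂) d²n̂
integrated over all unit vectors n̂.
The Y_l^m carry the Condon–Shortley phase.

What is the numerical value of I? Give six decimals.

Rules hold: Σm=0, L=10 even, 1≤5≤5.
N = 7·5·11 = 385
Δ = 0!·6!·4!/11! = 1/2310
Racah Σ t=0..0: t=0:+1/144 = 1/144
⇒ 3j(3 2 5; 0 0 0)² = 10/231, sgn -1
Racah Σ t=0..0: t=0:+1/4320 = 1/4320
⇒ 3j(3 2 5; 3 -1 -2)² = 1/330, sgn -1
4πI² = N·(3j₀)²·(3jₘ)² = 5/99
I = +1·√(0.0505051/4π) = 0.06339609

0.063396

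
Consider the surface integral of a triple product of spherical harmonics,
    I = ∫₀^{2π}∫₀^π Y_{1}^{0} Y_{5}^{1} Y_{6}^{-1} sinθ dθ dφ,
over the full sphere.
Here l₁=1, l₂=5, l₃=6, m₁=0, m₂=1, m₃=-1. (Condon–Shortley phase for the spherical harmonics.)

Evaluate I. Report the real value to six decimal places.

-0.241725

m-sum 0 ✓  L=12 even ✓  4≤6≤6 ✓
Π(2lᵢ+1) = 3×11×13 = 429
triangle coeff Δ(1,5,6) = 1/858
Σ_t [0,0]: t=0:+1/14400 = 1/14400
(3j)²=6/143 [(1 5 6; 0 0 0)], sign=+1
Σ_t [0,0]: t=0:+1/17280 = 1/17280
(3j)²=35/858 [(1 5 6; 0 1 -1)], sign=-1
⇒ 4πI² = 105/143
I = (-1)√(105/143/(4π)) = -0.24172507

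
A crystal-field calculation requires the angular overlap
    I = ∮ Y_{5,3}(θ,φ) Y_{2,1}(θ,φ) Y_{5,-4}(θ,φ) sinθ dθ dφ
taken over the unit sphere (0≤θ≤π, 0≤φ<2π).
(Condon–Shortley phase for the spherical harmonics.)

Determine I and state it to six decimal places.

0.196098

Rules hold: Σm=0, L=12 even, 3≤5≤7.
N = 11·5·11 = 605
Δ = 2!·8!·2!/13! = 1/38610
Racah Σ t=0..2: t=0:+1/2880 t=1:−1/576 t=2:+1/2880 = -1/960
⇒ 3j(5 2 5; 0 0 0)² = 10/429, sgn +1
Racah Σ t=1..2: t=1:−1/10080 t=2:+1/80640 = -1/11520
⇒ 3j(5 2 5; 3 1 -4)² = 49/1430, sgn +1
4πI² = N·(3j₀)²·(3jₘ)² = 245/507
I = +1·√(0.483235/4π) = 0.19609844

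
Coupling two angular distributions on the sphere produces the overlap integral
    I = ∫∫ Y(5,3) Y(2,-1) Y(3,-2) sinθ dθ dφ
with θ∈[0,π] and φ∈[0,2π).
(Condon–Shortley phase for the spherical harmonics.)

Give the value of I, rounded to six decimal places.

Rules hold: Σm=0, L=10 even, 3≤3≤7.
N = 11·5·7 = 385
Δ = 4!·6!·0!/11! = 1/2310
Racah Σ t=2..2: t=2:+1/144 = 1/144
⇒ 3j(5 2 3; 0 0 0)² = 10/231, sgn -1
Racah Σ t=1..1: t=1:−1/720 = -1/720
⇒ 3j(5 2 3; 3 -1 -2)² = 8/165, sgn +1
4πI² = N·(3j₀)²·(3jₘ)² = 80/99
I = -1·√(0.808081/4π) = -0.25358436

-0.253584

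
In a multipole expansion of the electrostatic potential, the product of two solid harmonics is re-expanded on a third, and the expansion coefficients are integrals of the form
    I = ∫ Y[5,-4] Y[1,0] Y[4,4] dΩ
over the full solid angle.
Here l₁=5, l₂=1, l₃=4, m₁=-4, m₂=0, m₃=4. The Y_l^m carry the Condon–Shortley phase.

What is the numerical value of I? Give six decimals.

m-sum 0 ✓  L=10 even ✓  4≤4≤6 ✓
Π(2lᵢ+1) = 11×3×9 = 297
triangle coeff Δ(5,1,4) = 1/495
Σ_t [1,1]: t=1:−1/576 = -1/576
(3j)²=5/99 [(5 1 4; 0 0 0)], sign=-1
Σ_t [1,1]: t=1:−1/40320 = -1/40320
(3j)²=1/55 [(5 1 4; -4 0 4)], sign=-1
⇒ 4πI² = 3/11
I = (+1)√(3/11/(4π)) = 0.14731920

0.147319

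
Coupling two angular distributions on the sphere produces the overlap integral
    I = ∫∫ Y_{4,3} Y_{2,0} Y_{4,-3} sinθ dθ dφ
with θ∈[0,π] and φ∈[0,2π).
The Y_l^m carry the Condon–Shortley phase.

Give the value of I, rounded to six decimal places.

0.057344

Rules hold: Σm=0, L=10 even, 2≤4≤6.
N = 9·5·9 = 405
Δ = 2!·6!·2!/11! = 1/13860
Racah Σ t=0..2: t=0:+1/192 t=1:−1/36 t=2:+1/192 = -5/288
⇒ 3j(4 2 4; 0 0 0)² = 20/693, sgn -1
Racah Σ t=0..1: t=0:+1/480 t=1:−1/720 = 1/1440
⇒ 3j(4 2 4; 3 0 -3)² = 7/1980, sgn -1
4πI² = N·(3j₀)²·(3jₘ)² = 5/121
I = +1·√(0.0413223/4π) = 0.05734392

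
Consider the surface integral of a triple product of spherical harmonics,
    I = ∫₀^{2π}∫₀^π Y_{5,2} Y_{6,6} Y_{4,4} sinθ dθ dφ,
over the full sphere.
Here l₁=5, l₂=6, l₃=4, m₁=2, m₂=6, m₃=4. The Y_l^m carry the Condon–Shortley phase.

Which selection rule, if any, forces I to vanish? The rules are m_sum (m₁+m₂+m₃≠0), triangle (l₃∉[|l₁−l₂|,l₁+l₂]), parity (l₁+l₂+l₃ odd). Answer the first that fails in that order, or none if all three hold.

m₁+m₂+m₃ = 2 + 6 + 4 = 12  ✗
triangle: |5−6|=1 ≤ l₃=4 ≤ 5+6=11
parity: l₁+l₂+l₃ = 15 is odd

m_sum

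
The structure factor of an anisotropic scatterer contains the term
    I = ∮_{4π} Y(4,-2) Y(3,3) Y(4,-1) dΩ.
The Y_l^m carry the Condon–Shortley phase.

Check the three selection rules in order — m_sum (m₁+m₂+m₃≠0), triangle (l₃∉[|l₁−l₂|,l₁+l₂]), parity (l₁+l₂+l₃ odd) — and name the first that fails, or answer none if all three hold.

parity

m₁+m₂+m₃ = -2 + 3 − 1 = 0  ✓
triangle: |4−3|=1 ≤ l₃=4 ≤ 4+3=7  ✓
parity: l₁+l₂+l₃ = 11 is odd  ✗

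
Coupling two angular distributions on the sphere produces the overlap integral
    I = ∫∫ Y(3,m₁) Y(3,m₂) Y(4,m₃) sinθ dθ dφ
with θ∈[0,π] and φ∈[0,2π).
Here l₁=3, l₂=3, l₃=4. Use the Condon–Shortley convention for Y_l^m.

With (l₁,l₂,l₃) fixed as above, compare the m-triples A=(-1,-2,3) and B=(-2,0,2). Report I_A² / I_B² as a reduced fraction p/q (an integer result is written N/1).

Same 3,3,4: normalisation and zero-m 3j drop out of the ratio.
A: Δ: 2! 4! 4! / 11! → 1/34650; sum: t=0:+1/288 t=1:−1/144 = -1/288; 3j²(3 3 4; -1 -2 3) = Δ·Π!·Σ² = 1/99  (sign +1)
B: Δ: 2! 4! 4! / 11! → 1/34650; sum: t=1:−1/96 t=2:+1/72 = 1/288; 3j²(3 3 4; -2 0 2) = Δ·Π!·Σ² = 1/462  (sign +1)
I_A²/I_B² = (1/99)/(1/462) = 14/3

14/3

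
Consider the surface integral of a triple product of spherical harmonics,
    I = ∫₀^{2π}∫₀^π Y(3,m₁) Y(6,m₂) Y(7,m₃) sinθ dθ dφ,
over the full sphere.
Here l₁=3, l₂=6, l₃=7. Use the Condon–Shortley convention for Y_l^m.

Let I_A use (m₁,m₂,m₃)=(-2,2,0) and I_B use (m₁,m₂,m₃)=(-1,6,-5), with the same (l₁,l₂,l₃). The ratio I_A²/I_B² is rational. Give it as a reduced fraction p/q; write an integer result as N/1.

Same 3,6,7: normalisation and zero-m 3j drop out of the ratio.
A: Δ: 2! 4! 10! / 17! → 1/2042040; sum: t=1:−1/725760 t=2:+1/207360 = 1/290304; 3j²(3 6 7; -2 2 0) = Δ·Π!·Σ² = 125/7293  (sign -1)
B: Δ: 2! 4! 10! / 17! → 1/2042040; sum: t=2:+1/29030400 = 1/29030400; 3j²(3 6 7; -1 6 -5) = Δ·Π!·Σ² = 99/7735  (sign +1)
I_A²/I_B² = (125/7293)/(99/7735) = 4375/3267

4375/3267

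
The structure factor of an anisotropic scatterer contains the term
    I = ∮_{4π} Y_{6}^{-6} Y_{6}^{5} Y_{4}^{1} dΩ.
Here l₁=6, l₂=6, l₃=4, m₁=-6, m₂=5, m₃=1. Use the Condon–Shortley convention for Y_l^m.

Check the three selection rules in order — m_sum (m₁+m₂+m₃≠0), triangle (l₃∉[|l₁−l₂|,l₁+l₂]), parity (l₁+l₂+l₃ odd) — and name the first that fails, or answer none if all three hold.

none

azimuthal sum: -6 + 5 + 1 = 0  ✓
0 ≤ 4 ≤ 12 (triangle on l)  ✓
L = 6 + 6 + 4 = 16 (even)  ✓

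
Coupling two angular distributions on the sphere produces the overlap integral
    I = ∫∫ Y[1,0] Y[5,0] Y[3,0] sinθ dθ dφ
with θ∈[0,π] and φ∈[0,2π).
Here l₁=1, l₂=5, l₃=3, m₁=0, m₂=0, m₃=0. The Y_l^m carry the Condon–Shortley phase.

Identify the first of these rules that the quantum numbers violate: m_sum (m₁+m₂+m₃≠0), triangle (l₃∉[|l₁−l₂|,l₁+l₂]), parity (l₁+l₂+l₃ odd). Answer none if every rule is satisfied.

azimuthal sum: 0 + 0 + 0 = 0  ✓
4 ≤ 3 ≤ 6 (triangle on l)  ✗
L = 1 + 5 + 3 = 9 (odd)

triangle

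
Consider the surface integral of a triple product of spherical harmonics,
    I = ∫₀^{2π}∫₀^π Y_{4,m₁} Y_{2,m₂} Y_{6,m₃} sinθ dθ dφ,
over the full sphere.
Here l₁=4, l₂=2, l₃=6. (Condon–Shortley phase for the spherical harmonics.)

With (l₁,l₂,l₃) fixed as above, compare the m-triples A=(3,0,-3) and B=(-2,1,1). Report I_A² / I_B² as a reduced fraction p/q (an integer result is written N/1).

54/35

Shared (l₁,l₂,l₃)=(4,2,6): N and (l;000)² cancel in I_A²/I_B².
A: Δ = 0!·8!·4!/13! = 1/6435; Racah Σ t=0..0: t=0:+1/20160 = 1/20160; ⇒ 3j(4 2 6; 3 0 -3)² = 12/715, sgn -1
B: Δ = 0!·8!·4!/13! = 1/6435; Racah Σ t=0..0: t=0:+1/8640 = 1/8640; ⇒ 3j(4 2 6; -2 1 1)² = 14/1287, sgn -1
I_A²/I_B² = (12/715)/(14/1287) = 54/35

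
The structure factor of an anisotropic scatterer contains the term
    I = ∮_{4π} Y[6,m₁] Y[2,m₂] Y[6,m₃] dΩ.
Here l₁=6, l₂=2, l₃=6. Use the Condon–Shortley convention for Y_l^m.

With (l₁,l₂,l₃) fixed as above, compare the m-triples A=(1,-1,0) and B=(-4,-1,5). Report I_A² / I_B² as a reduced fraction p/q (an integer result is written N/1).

Same 6,2,6: normalisation and zero-m 3j drop out of the ratio.
A: Δ: 2! 10! 2! / 15! → 1/90090; sum: t=0:+1/28800 t=1:−1/34560 = 1/172800; 3j²(6 2 6; 1 -1 0) = Δ·Π!·Σ² = 1/1430  (sign +1)
B: Δ: 2! 10! 2! / 15! → 1/90090; sum: t=0:+1/7257600 t=1:−1/725760 = -1/806400; 3j²(6 2 6; -4 -1 5) = Δ·Π!·Σ² = 27/910  (sign +1)
I_A²/I_B² = (1/1430)/(27/910) = 7/297

7/297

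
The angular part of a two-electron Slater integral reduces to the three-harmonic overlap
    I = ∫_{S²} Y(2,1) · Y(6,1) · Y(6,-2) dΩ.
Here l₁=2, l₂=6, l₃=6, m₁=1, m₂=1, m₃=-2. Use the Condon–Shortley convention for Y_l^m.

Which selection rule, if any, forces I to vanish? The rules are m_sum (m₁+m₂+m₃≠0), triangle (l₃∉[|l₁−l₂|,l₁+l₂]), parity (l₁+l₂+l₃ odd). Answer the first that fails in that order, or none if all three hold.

m₁+m₂+m₃ = 1 + 1 − 2 = 0  ✓
triangle: |2−6|=4 ≤ l₃=6 ≤ 2+6=8  ✓
parity: l₁+l₂+l₃ = 14 is even  ✓

none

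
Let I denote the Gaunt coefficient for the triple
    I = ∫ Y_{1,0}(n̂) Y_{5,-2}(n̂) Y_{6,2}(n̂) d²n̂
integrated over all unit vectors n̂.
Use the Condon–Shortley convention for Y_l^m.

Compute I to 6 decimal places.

0.231133

Rules hold: Σm=0, L=12 even, 4≤6≤6.
N = 3·11·13 = 429
Δ = 0!·2!·10!/13! = 1/858
Racah Σ t=0..0: t=0:+1/14400 = 1/14400
⇒ 3j(1 5 6; 0 0 0)² = 6/143, sgn +1
Racah Σ t=0..0: t=0:+1/30240 = 1/30240
⇒ 3j(1 5 6; 0 -2 2)² = 16/429, sgn +1
4πI² = N·(3j₀)²·(3jₘ)² = 96/143
I = +1·√(0.671329/4π) = 0.23113338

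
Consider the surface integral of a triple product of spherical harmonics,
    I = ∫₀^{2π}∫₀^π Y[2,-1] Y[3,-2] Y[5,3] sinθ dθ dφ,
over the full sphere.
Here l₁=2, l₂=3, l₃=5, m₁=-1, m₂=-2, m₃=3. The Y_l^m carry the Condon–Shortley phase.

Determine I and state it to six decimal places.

-0.253584

Rules hold: Σm=0, L=10 even, 1≤5≤5.
N = 5·7·11 = 385
Δ = 0!·4!·6!/11! = 1/2310
Racah Σ t=0..0: t=0:+1/144 = 1/144
⇒ 3j(2 3 5; 0 0 0)² = 10/231, sgn -1
Racah Σ t=0..0: t=0:+1/720 = 1/720
⇒ 3j(2 3 5; -1 -2 3)² = 8/165, sgn +1
4πI² = N·(3j₀)²·(3jₘ)² = 80/99
I = -1·√(0.808081/4π) = -0.25358436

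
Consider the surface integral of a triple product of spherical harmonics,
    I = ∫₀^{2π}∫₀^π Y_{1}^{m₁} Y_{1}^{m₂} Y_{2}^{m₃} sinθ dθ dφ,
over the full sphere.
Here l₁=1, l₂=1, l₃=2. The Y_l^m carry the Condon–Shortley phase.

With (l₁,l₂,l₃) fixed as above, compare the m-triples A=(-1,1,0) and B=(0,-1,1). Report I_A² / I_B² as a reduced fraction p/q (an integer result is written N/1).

l's match ⇒ only the (l;m) 3-j factors differ between A and B.
A: triangle coeff Δ(1,1,2) = 1/30; Σ_t [0,0]: t=0:+1/4 = 1/4; (3j)²=1/30 [(1 1 2; -1 1 0)], sign=+1
B: triangle coeff Δ(1,1,2) = 1/30; Σ_t [0,0]: t=0:+1/2 = 1/2; (3j)²=1/10 [(1 1 2; 0 -1 1)], sign=-1
I_A²/I_B² = (1/30)/(1/10) = 1/3

1/3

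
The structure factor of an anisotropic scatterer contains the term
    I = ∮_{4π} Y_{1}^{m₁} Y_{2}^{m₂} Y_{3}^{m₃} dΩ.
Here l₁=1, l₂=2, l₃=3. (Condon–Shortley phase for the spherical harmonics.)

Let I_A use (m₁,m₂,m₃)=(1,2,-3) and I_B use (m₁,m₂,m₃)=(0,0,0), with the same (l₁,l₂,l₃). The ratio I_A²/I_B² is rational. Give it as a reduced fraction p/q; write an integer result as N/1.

5/3

l's match ⇒ only the (l;m) 3-j factors differ between A and B.
A: triangle coeff Δ(1,2,3) = 1/105; Σ_t [0,0]: t=0:+1/48 = 1/48; (3j)²=1/7 [(1 2 3; 1 2 -3)], sign=+1
B: triangle coeff Δ(1,2,3) = 1/105; Σ_t [0,0]: t=0:+1/4 = 1/4; (3j)²=3/35 [(1 2 3; 0 0 0)], sign=-1
I_A²/I_B² = (1/7)/(3/35) = 5/3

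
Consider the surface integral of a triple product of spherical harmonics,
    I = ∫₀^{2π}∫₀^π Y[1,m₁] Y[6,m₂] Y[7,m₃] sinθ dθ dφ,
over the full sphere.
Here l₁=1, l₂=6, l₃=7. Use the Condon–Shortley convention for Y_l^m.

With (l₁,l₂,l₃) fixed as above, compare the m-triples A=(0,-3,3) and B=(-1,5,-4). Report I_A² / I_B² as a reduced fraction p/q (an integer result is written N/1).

Shared (l₁,l₂,l₃)=(1,6,7): N and (l;000)² cancel in I_A²/I_B².
A: Δ = 0!·2!·12!/15! = 1/1365; Racah Σ t=0..0: t=0:+1/2177280 = 1/2177280; ⇒ 3j(1 6 7; 0 -3 3)² = 8/273, sgn +1
B: Δ = 0!·2!·12!/15! = 1/1365; Racah Σ t=0..0: t=0:+1/79833600 = 1/79833600; ⇒ 3j(1 6 7; -1 5 -4)² = 1/455, sgn -1
I_A²/I_B² = (8/273)/(1/455) = 40/3

40/3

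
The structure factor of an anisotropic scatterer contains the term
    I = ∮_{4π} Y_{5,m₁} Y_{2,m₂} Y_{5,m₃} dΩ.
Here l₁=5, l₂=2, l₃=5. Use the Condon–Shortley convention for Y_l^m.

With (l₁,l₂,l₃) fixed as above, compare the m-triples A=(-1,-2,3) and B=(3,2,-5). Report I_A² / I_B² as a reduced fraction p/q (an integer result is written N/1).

56/15

l's match ⇒ only the (l;m) 3-j factors differ between A and B.
A: triangle coeff Δ(5,2,5) = 1/38610; Σ_t [0,0]: t=0:+1/5760 = 1/5760; (3j)²=56/2145 [(5 2 5; -1 -2 3)], sign=+1
B: triangle coeff Δ(5,2,5) = 1/38610; Σ_t [2,2]: t=2:+1/161280 = 1/161280; (3j)²=1/143 [(5 2 5; 3 2 -5)], sign=+1
I_A²/I_B² = (56/2145)/(1/143) = 56/15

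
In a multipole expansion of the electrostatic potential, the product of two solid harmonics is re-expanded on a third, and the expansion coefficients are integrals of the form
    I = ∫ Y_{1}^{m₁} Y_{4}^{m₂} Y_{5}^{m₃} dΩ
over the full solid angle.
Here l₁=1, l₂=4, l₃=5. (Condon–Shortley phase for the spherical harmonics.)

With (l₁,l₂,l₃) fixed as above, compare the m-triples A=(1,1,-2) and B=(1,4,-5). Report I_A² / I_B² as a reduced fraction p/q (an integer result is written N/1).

l's match ⇒ only the (l;m) 3-j factors differ between A and B.
A: triangle coeff Δ(1,4,5) = 1/495; Σ_t [0,0]: t=0:+1/1440 = 1/1440; (3j)²=7/165 [(1 4 5; 1 1 -2)], sign=-1
B: triangle coeff Δ(1,4,5) = 1/495; Σ_t [0,0]: t=0:+1/80640 = 1/80640; (3j)²=1/11 [(1 4 5; 1 4 -5)], sign=+1
I_A²/I_B² = (7/165)/(1/11) = 7/15

7/15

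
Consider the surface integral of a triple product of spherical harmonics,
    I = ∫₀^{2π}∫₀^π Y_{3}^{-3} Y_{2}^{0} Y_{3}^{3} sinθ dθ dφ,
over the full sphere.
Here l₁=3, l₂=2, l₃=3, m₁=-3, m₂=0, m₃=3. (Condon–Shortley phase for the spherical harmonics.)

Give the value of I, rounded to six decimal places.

m-sum 0 ✓  L=8 even ✓  1≤3≤5 ✓
Π(2lᵢ+1) = 7×5×7 = 245
triangle coeff Δ(3,2,3) = 1/3780
Σ_t [0,2]: t=0:+1/24 t=1:−1/4 t=2:+1/24 = -1/6
(3j)²=4/105 [(3 2 3; 0 0 0)], sign=+1
Σ_t [2,2]: t=2:+1/96 = 1/96
(3j)²=5/84 [(3 2 3; -3 0 3)], sign=+1
⇒ 4πI² = 5/9
I = (+1)√(5/9/(4π)) = 0.21026104

0.210261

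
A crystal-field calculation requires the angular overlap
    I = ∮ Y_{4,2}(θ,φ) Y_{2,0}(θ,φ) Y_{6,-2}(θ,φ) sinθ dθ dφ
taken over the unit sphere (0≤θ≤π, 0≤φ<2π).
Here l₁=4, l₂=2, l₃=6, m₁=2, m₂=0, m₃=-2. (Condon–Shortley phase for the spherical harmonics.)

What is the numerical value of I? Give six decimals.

m-sum 0 ✓  L=12 even ✓  2≤6≤6 ✓
Π(2lᵢ+1) = 9×5×13 = 585
triangle coeff Δ(4,2,6) = 1/6435
Σ_t [0,0]: t=0:+1/2304 = 1/2304
(3j)²=5/143 [(4 2 6; 0 0 0)], sign=+1
Σ_t [0,0]: t=0:+1/5760 = 1/5760
(3j)²=56/2145 [(4 2 6; 2 0 -2)], sign=+1
⇒ 4πI² = 840/1573
I = (+1)√(840/1573/(4π)) = 0.20614383

0.206144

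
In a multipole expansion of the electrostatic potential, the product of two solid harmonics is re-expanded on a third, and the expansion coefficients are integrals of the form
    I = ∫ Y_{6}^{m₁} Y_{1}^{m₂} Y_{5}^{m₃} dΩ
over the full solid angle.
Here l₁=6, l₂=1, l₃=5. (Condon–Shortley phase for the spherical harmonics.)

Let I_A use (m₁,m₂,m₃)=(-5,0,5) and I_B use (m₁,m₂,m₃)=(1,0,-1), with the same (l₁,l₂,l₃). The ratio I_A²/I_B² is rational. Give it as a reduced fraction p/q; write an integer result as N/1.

11/35

l's match ⇒ only the (l;m) 3-j factors differ between A and B.
A: triangle coeff Δ(6,1,5) = 1/858; Σ_t [1,1]: t=1:−1/3628800 = -1/3628800; (3j)²=1/78 [(6 1 5; -5 0 5)], sign=-1
B: triangle coeff Δ(6,1,5) = 1/858; Σ_t [1,1]: t=1:−1/17280 = -1/17280; (3j)²=35/858 [(6 1 5; 1 0 -1)], sign=-1
I_A²/I_B² = (1/78)/(35/858) = 11/35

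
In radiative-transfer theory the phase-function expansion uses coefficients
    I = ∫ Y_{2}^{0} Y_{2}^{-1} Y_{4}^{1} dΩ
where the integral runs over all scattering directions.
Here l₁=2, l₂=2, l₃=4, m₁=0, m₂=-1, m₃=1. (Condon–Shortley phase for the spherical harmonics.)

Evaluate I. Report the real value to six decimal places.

-0.220728

Rules hold: Σm=0, L=8 even, 0≤4≤4.
N = 5·5·9 = 225
Δ = 0!·4!·4!/9! = 1/630
Racah Σ t=0..0: t=0:+1/16 = 1/16
⇒ 3j(2 2 4; 0 0 0)² = 2/35, sgn +1
Racah Σ t=0..0: t=0:+1/24 = 1/24
⇒ 3j(2 2 4; 0 -1 1)² = 1/21, sgn -1
4πI² = N·(3j₀)²·(3jₘ)² = 30/49
I = -1·√(0.612245/4π) = -0.22072812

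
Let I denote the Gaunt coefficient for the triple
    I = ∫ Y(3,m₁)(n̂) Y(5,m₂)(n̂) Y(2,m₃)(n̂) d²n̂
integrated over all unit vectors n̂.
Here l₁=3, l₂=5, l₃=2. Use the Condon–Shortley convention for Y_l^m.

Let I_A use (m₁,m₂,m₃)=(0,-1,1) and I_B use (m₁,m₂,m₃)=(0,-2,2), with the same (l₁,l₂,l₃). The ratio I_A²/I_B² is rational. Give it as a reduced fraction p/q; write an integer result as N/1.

16/7

Same 3,5,2: normalisation and zero-m 3j drop out of the ratio.
A: Δ: 6! 0! 4! / 11! → 1/2310; sum: t=3:−1/216 = -1/216; 3j²(3 5 2; 0 -1 1) = Δ·Π!·Σ² = 8/231  (sign +1)
B: Δ: 6! 0! 4! / 11! → 1/2310; sum: t=3:−1/864 = -1/864; 3j²(3 5 2; 0 -2 2) = Δ·Π!·Σ² = 1/66  (sign -1)
I_A²/I_B² = (8/231)/(1/66) = 16/7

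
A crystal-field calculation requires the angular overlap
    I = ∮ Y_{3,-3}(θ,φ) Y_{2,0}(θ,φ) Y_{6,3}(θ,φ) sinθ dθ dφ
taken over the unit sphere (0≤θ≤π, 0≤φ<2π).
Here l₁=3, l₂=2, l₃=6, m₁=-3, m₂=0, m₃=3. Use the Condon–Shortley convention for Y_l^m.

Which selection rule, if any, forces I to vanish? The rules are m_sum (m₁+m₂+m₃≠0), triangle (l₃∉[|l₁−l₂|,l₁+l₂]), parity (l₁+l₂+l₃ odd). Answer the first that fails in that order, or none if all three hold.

triangle

m₁+m₂+m₃ = -3 + 0 + 3 = 0  ✓
triangle: |3−2|=1 ≤ l₃=6 ≤ 3+2=5  ✗
parity: l₁+l₂+l₃ = 11 is odd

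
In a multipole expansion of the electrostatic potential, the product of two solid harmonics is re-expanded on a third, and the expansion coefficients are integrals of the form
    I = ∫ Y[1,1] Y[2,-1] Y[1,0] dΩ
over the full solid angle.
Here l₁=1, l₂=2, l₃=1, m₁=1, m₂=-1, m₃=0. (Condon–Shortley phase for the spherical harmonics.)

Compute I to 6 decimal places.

-0.218510

m-sum 0 ✓  L=4 even ✓  1≤1≤3 ✓
Π(2lᵢ+1) = 3×5×3 = 45
triangle coeff Δ(1,2,1) = 1/30
Σ_t [1,1]: t=1:−1/1 = -1/1
(3j)²=2/15 [(1 2 1; 0 0 0)], sign=+1
Σ_t [0,0]: t=0:+1/2 = 1/2
(3j)²=1/10 [(1 2 1; 1 -1 0)], sign=-1
⇒ 4πI² = 3/5
I = (-1)√(3/5/(4π)) = -0.21850969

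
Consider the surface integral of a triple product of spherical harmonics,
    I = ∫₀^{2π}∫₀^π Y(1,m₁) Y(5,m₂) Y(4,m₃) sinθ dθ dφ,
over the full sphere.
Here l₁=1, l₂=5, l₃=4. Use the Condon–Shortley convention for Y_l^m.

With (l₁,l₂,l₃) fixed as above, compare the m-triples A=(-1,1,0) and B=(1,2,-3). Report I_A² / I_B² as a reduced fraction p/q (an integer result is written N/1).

Shared (l₁,l₂,l₃)=(1,5,4): N and (l;000)² cancel in I_A²/I_B².
A: Δ = 2!·0!·8!/11! = 1/495; Racah Σ t=2..2: t=2:+1/1152 = 1/1152; ⇒ 3j(1 5 4; -1 1 0)² = 1/33, sgn +1
B: Δ = 2!·0!·8!/11! = 1/495; Racah Σ t=0..0: t=0:+1/10080 = 1/10080; ⇒ 3j(1 5 4; 1 2 -3)² = 1/165, sgn -1
I_A²/I_B² = (1/33)/(1/165) = 5/1

5/1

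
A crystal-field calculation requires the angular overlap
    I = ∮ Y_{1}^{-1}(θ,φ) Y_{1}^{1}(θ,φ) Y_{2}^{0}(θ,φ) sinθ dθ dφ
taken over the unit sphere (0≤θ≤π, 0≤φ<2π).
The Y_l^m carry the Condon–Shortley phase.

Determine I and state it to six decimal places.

Checks pass: Σm=0; 4 even; l₃=2∈[0,2].
(2·1+1)(2·1+1)(2·2+1) = 45
Δ: 0! 2! 2! / 5! → 1/30
sum: t=0:+1/1 = 1/1
3j²(1 1 2; 0 0 0) = Δ·Π!·Σ² = 2/15  (sign +1)
sum: t=0:+1/4 = 1/4
3j²(1 1 2; -1 1 0) = Δ·Π!·Σ² = 1/30  (sign +1)
combine: 4πI² = 45·2/15·1/30 = 1/5
take √, sign +1: I = 0.12615663

0.126157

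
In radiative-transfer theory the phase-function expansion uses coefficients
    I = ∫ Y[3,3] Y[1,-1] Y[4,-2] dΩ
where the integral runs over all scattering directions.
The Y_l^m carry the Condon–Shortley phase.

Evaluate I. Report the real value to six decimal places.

Rules hold: Σm=0, L=8 even, 2≤4≤4.
N = 7·3·9 = 189
Δ = 0!·6!·2!/9! = 1/252
Racah Σ t=0..0: t=0:+1/36 = 1/36
⇒ 3j(3 1 4; 0 0 0)² = 4/63, sgn +1
Racah Σ t=0..0: t=0:+1/1440 = 1/1440
⇒ 3j(3 1 4; 3 -1 -2)² = 1/252, sgn +1
4πI² = N·(3j₀)²·(3jₘ)² = 1/21
I = +1·√(0.047619/4π) = 0.06155813

0.061558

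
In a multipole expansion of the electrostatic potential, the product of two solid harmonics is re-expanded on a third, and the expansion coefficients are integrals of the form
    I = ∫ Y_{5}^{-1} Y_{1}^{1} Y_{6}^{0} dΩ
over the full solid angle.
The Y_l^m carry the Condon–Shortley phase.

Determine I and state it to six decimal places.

Checks pass: Σm=0; 12 even; l₃=6∈[4,6].
(2·5+1)(2·1+1)(2·6+1) = 429
Δ: 0! 10! 2! / 13! → 1/858
sum: t=0:+1/14400 = 1/14400
3j²(5 1 6; 0 0 0) = Δ·Π!·Σ² = 6/143  (sign +1)
sum: t=0:+1/34560 = 1/34560
3j²(5 1 6; -1 1 0) = Δ·Π!·Σ² = 5/286  (sign +1)
combine: 4πI² = 429·6/143·5/286 = 45/143
take √, sign +1: I = 0.15824621

0.158246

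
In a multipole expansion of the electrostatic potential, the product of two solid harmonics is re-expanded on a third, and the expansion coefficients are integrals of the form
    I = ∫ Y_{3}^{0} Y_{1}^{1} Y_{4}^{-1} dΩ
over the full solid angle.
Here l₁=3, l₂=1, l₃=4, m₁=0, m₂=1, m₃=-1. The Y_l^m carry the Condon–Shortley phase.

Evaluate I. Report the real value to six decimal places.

-0.194664

m-sum 0 ✓  L=8 even ✓  2≤4≤4 ✓
Π(2lᵢ+1) = 7×3×9 = 189
triangle coeff Δ(3,1,4) = 1/252
Σ_t [0,0]: t=0:+1/36 = 1/36
(3j)²=4/63 [(3 1 4; 0 0 0)], sign=+1
Σ_t [0,0]: t=0:+1/72 = 1/72
(3j)²=5/126 [(3 1 4; 0 1 -1)], sign=-1
⇒ 4πI² = 10/21
I = (-1)√(10/21/(4π)) = -0.19466390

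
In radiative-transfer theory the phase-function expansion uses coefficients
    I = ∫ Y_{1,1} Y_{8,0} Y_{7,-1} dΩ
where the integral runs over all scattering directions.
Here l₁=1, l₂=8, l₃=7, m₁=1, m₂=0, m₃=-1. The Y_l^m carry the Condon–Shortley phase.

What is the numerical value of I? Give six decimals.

m-sum 0 ✓  L=16 even ✓  7≤7≤9 ✓
Π(2lᵢ+1) = 3×17×15 = 765
triangle coeff Δ(1,8,7) = 1/2040
Σ_t [1,1]: t=1:−1/25401600 = -1/25401600
(3j)²=8/255 [(1 8 7; 0 0 0)], sign=+1
Σ_t [0,0]: t=0:+1/58060800 = 1/58060800
(3j)²=7/510 [(1 8 7; 1 0 -1)], sign=+1
⇒ 4πI² = 28/85
I = (+1)√(28/85/(4π)) = 0.16190663

0.161907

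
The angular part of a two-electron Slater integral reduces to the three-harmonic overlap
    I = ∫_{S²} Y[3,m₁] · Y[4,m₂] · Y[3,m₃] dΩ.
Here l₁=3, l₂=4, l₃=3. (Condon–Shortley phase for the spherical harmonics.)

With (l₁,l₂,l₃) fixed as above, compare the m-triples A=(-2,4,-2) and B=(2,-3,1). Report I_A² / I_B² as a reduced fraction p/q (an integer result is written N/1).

5/1

Same 3,4,3: normalisation and zero-m 3j drop out of the ratio.
A: Δ: 4! 2! 4! / 11! → 1/34650; sum: t=4:+1/576 = 1/576; 3j²(3 4 3; -2 4 -2) = Δ·Π!·Σ² = 5/99  (sign -1)
B: Δ: 4! 2! 4! / 11! → 1/34650; sum: t=0:+1/144 t=1:−1/288 = 1/288; 3j²(3 4 3; 2 -3 1) = Δ·Π!·Σ² = 1/99  (sign +1)
I_A²/I_B² = (5/99)/(1/99) = 5/1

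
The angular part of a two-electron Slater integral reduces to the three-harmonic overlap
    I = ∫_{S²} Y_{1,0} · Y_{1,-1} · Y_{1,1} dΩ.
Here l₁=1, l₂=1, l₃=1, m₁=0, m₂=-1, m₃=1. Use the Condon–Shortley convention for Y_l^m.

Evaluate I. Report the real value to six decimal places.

0.000000

Σlᵢ=3 odd — θ-integrand is odd under cosθ→−cosθ; I=0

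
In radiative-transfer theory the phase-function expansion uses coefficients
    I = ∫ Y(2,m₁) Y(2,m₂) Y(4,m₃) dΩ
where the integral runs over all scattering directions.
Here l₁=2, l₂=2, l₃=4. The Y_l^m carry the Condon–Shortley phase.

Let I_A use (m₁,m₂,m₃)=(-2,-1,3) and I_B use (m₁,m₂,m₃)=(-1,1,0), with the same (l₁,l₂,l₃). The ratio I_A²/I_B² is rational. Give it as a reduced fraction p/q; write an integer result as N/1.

l's match ⇒ only the (l;m) 3-j factors differ between A and B.
A: triangle coeff Δ(2,2,4) = 1/630; Σ_t [0,0]: t=0:+1/144 = 1/144; (3j)²=1/18 [(2 2 4; -2 -1 3)], sign=-1
B: triangle coeff Δ(2,2,4) = 1/630; Σ_t [0,0]: t=0:+1/36 = 1/36; (3j)²=8/315 [(2 2 4; -1 1 0)], sign=+1
I_A²/I_B² = (1/18)/(8/315) = 35/16

35/16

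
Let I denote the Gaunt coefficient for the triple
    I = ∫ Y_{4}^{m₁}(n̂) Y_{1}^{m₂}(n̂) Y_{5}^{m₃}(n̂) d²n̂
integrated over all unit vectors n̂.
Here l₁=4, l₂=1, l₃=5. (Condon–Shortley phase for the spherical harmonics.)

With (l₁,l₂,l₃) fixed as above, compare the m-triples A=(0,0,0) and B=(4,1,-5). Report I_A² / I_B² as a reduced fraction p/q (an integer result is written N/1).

5/9

Same 4,1,5: normalisation and zero-m 3j drop out of the ratio.
A: Δ: 0! 8! 2! / 11! → 1/495; sum: t=0:+1/576 = 1/576; 3j²(4 1 5; 0 0 0) = Δ·Π!·Σ² = 5/99  (sign -1)
B: Δ: 0! 8! 2! / 11! → 1/495; sum: t=0:+1/80640 = 1/80640; 3j²(4 1 5; 4 1 -5) = Δ·Π!·Σ² = 1/11  (sign +1)
I_A²/I_B² = (5/99)/(1/11) = 5/9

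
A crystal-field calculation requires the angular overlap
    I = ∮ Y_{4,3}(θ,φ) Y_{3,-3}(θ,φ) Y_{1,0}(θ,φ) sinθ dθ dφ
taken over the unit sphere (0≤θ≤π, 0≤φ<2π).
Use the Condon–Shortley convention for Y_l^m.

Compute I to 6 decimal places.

-0.162868

m-sum 0 ✓  L=8 even ✓  1≤1≤7 ✓
Π(2lᵢ+1) = 9×7×3 = 189
triangle coeff Δ(4,3,1) = 1/252
Σ_t [3,3]: t=3:−1/36 = -1/36
(3j)²=4/63 [(4 3 1; 0 0 0)], sign=+1
Σ_t [0,0]: t=0:+1/720 = 1/720
(3j)²=1/36 [(4 3 1; 3 -3 0)], sign=-1
⇒ 4πI² = 1/3
I = (-1)√(1/3/(4π)) = -0.16286750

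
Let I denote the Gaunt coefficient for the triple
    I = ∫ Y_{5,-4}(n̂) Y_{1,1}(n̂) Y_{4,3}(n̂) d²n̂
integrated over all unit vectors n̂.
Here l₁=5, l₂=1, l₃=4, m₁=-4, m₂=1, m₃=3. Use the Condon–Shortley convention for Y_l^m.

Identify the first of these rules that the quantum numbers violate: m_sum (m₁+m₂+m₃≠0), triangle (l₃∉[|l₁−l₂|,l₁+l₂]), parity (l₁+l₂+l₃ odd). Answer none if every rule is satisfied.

Σmᵢ = 0  ✓
l₃∈[|l₁−l₂|,l₁+l₂]=[4,6], have l₃=4  ✓
Σlᵢ = 10 ⇒ even  ✓

none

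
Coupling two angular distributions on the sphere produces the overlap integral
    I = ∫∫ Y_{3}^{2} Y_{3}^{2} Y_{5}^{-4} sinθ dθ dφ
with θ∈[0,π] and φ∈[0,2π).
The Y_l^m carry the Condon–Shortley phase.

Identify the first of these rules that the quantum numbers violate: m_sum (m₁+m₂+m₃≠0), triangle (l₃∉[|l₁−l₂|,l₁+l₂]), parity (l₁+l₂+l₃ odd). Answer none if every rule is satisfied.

parity

Σmᵢ = 0  ✓
l₃∈[|l₁−l₂|,l₁+l₂]=[0,6], have l₃=5  ✓
Σlᵢ = 11 ⇒ odd  ✗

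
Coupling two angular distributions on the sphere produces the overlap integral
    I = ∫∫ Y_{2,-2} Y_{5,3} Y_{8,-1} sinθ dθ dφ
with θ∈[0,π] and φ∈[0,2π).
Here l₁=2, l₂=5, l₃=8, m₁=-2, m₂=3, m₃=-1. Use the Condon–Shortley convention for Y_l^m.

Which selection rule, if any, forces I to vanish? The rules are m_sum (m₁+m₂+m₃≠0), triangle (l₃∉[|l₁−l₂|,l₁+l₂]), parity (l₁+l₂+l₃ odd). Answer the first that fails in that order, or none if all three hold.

triangle

m₁+m₂+m₃ = -2 + 3 − 1 = 0  ✓
triangle: |2−5|=3 ≤ l₃=8 ≤ 2+5=7  ✗
parity: l₁+l₂+l₃ = 15 is odd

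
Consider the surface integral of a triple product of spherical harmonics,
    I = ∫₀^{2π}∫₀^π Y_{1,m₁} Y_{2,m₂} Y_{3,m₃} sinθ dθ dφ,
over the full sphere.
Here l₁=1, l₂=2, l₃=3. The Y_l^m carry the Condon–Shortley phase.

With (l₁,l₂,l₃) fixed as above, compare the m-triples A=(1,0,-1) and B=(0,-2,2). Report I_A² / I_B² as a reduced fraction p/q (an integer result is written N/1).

6/5

Same 1,2,3: normalisation and zero-m 3j drop out of the ratio.
A: Δ: 0! 2! 4! / 7! → 1/105; sum: t=0:+1/8 = 1/8; 3j²(1 2 3; 1 0 -1) = Δ·Π!·Σ² = 2/35  (sign +1)
B: Δ: 0! 2! 4! / 7! → 1/105; sum: t=0:+1/24 = 1/24; 3j²(1 2 3; 0 -2 2) = Δ·Π!·Σ² = 1/21  (sign -1)
I_A²/I_B² = (2/35)/(1/21) = 6/5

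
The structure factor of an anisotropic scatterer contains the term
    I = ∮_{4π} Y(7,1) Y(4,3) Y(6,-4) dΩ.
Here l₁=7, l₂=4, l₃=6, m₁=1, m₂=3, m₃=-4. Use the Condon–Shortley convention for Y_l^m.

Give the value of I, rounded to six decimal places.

0.000000

Σlᵢ=17 odd — θ-integrand is odd under cosθ→−cosθ; I=0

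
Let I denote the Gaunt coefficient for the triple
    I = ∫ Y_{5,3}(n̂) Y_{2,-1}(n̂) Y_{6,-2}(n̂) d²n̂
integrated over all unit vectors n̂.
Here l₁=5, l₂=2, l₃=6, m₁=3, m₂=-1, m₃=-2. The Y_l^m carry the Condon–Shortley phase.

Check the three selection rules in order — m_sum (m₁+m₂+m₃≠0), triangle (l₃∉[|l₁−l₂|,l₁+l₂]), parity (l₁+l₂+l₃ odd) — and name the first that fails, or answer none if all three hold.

azimuthal sum: 3 − 1 − 2 = 0  ✓
3 ≤ 6 ≤ 7 (triangle on l)  ✓
L = 5 + 2 + 6 = 13 (odd)  ✗

parity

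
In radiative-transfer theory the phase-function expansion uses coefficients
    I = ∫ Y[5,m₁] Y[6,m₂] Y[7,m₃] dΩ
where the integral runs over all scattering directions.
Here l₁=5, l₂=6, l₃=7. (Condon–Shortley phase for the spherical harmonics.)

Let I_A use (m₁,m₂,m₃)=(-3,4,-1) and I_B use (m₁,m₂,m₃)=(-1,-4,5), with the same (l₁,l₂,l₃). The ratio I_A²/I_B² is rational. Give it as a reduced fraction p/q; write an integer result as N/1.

21294/15059

Shared (l₁,l₂,l₃)=(5,6,7): N and (l;000)² cancel in I_A²/I_B².
A: Δ = 4!·6!·8!/19! = 1/174594420; Racah Σ t=2..4: t=2:+1/116121600 t=3:−1/3628800 t=4:+1/1658880 = 13/38707200; ⇒ 3j(5 6 7; -3 4 -1)² = 39/3553, sgn +1
B: Δ = 4!·6!·8!/19! = 1/174594420; Racah Σ t=0..2: t=0:+1/24883200 t=1:−1/3628800 t=2:+1/7741440 = -37/348364800; ⇒ 3j(5 6 7; -1 -4 5)² = 1369/176358, sgn -1
I_A²/I_B² = (39/3553)/(1369/176358) = 21294/15059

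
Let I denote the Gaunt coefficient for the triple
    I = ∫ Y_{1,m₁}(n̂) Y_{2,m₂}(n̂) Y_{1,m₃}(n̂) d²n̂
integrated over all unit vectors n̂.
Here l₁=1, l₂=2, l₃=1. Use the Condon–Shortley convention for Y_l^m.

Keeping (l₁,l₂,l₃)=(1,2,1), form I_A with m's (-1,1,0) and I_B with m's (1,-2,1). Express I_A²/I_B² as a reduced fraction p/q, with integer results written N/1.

1/2

Shared (l₁,l₂,l₃)=(1,2,1): N and (l;000)² cancel in I_A²/I_B².
A: Δ = 2!·0!·2!/5! = 1/30; Racah Σ t=2..2: t=2:+1/2 = 1/2; ⇒ 3j(1 2 1; -1 1 0)² = 1/10, sgn -1
B: Δ = 2!·0!·2!/5! = 1/30; Racah Σ t=0..0: t=0:+1/4 = 1/4; ⇒ 3j(1 2 1; 1 -2 1)² = 1/5, sgn +1
I_A²/I_B² = (1/10)/(1/5) = 1/2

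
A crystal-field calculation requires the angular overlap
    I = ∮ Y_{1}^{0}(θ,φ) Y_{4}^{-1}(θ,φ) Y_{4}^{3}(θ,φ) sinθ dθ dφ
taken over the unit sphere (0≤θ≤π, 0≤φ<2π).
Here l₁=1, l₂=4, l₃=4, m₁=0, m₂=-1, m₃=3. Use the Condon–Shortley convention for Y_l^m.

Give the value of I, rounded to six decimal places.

0.000000

0 − 1 + 3 = 2 ≠ 0: azimuthal integral kills it; I = 0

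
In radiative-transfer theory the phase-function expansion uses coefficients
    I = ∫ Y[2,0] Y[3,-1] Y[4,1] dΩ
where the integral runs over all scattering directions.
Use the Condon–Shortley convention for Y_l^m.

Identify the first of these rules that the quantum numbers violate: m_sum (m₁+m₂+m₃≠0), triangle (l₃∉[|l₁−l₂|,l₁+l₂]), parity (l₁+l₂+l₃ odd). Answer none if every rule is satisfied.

parity

azimuthal sum: 0 − 1 + 1 = 0  ✓
1 ≤ 4 ≤ 5 (triangle on l)  ✓
L = 2 + 3 + 4 = 9 (odd)  ✗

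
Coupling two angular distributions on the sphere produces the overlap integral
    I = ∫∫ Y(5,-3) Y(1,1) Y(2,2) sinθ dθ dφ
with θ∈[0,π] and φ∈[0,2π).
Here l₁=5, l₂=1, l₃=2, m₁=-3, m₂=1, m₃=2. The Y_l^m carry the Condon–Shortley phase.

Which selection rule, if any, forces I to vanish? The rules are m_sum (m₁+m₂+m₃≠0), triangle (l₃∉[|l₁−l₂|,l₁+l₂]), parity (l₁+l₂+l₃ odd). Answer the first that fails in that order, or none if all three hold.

triangle

m₁+m₂+m₃ = -3 + 1 + 2 = 0  ✓
triangle: |5−1|=4 ≤ l₃=2 ≤ 5+1=6  ✗
parity: l₁+l₂+l₃ = 8 is even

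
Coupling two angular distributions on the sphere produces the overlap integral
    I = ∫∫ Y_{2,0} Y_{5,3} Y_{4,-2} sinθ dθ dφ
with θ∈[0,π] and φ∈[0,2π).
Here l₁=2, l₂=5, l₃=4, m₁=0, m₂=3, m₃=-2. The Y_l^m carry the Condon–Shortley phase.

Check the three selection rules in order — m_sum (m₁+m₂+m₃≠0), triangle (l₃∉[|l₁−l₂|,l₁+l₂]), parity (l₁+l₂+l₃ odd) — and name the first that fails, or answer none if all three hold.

m₁+m₂+m₃ = 0 + 3 − 2 = 1  ✗
triangle: |2−5|=3 ≤ l₃=4 ≤ 2+5=7
parity: l₁+l₂+l₃ = 11 is odd

m_sum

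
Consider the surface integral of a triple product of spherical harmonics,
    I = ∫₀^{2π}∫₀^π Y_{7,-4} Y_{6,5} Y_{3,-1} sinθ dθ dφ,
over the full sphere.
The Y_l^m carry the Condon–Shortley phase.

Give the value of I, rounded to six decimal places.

Rules hold: Σm=0, L=16 even, 1≤3≤13.
N = 15·13·7 = 1365
Δ = 10!·4!·2!/17! = 1/2042040
Racah Σ t=4..6: t=4:+1/207360 t=5:−1/57600 t=6:+1/207360 = -1/129600
⇒ 3j(7 6 3; 0 0 0)² = 168/12155, sgn +1
Racah Σ t=9..10: t=9:−1/2903040 t=10:+1/21772800 = -13/43545600
⇒ 3j(7 6 3; -4 5 -1)² = 143/7140, sgn -1
4πI² = N·(3j₀)²·(3jₘ)² = 546/1445
I = -1·√(0.377855/4π) = -0.17340334

-0.173403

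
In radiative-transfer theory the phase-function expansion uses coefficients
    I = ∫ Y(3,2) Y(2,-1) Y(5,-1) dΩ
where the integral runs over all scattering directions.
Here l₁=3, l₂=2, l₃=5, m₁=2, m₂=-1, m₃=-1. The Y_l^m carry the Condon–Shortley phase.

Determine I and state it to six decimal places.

Checks pass: Σm=0; 10 even; l₃=5∈[1,5].
(2·3+1)(2·2+1)(2·5+1) = 385
Δ: 0! 6! 4! / 11! → 1/2310
sum: t=0:+1/144 = 1/144
3j²(3 2 5; 0 0 0) = Δ·Π!·Σ² = 10/231  (sign -1)
sum: t=0:+1/720 = 1/720
3j²(3 2 5; 2 -1 -1) = Δ·Π!·Σ² = 4/385  (sign +1)
combine: 4πI² = 385·10/231·4/385 = 40/231
take √, sign -1: I = -0.11738675

-0.117387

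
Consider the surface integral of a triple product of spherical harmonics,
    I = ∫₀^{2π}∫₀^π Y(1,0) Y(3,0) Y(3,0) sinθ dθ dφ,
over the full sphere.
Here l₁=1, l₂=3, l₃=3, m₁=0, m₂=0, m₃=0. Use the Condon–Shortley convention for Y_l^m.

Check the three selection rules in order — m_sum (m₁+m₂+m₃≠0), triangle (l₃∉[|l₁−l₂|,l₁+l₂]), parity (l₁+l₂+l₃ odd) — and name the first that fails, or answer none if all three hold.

m₁+m₂+m₃ = 0 + 0 + 0 = 0  ✓
triangle: |1−3|=2 ≤ l₃=3 ≤ 1+3=4  ✓
parity: l₁+l₂+l₃ = 7 is odd  ✗

parity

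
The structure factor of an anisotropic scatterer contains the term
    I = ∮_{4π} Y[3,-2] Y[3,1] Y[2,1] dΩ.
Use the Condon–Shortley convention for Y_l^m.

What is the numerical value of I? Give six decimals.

0.162868

Checks pass: Σm=0; 8 even; l₃=2∈[0,6].
(2·3+1)(2·3+1)(2·2+1) = 245
Δ: 4! 2! 2! / 9! → 1/3780
sum: t=1:−1/24 t=2:+1/4 t=3:−1/24 = 1/6
3j²(3 3 2; 0 0 0) = Δ·Π!·Σ² = 4/105  (sign +1)
sum: t=3:−1/12 t=4:+1/48 = -1/16
3j²(3 3 2; -2 1 1) = Δ·Π!·Σ² = 1/28  (sign +1)
combine: 4πI² = 245·4/105·1/28 = 1/3
take √, sign +1: I = 0.16286750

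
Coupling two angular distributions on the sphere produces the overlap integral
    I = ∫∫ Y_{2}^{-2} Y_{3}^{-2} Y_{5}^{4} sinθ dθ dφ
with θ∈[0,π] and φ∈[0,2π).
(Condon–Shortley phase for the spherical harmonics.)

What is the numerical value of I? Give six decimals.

m-sum 0 ✓  L=10 even ✓  1≤5≤5 ✓
Π(2lᵢ+1) = 5×7×11 = 385
triangle coeff Δ(2,3,5) = 1/2310
Σ_t [0,0]: t=0:+1/144 = 1/144
(3j)²=10/231 [(2 3 5; 0 0 0)], sign=-1
Σ_t [0,0]: t=0:+1/2880 = 1/2880
(3j)²=3/55 [(2 3 5; -2 -2 4)], sign=-1
⇒ 4πI² = 10/11
I = (+1)√(10/11/(4π)) = 0.26896683

0.268967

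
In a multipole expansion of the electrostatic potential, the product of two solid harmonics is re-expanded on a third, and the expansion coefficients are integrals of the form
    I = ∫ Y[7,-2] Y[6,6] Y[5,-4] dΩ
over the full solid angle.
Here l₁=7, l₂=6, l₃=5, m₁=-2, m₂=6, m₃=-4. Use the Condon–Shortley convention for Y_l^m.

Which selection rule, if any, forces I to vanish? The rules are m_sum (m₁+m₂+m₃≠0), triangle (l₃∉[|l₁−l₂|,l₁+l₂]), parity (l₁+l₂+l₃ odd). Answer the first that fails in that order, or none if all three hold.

Σmᵢ = 0  ✓
l₃∈[|l₁−l₂|,l₁+l₂]=[1,13], have l₃=5  ✓
Σlᵢ = 18 ⇒ even  ✓

none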